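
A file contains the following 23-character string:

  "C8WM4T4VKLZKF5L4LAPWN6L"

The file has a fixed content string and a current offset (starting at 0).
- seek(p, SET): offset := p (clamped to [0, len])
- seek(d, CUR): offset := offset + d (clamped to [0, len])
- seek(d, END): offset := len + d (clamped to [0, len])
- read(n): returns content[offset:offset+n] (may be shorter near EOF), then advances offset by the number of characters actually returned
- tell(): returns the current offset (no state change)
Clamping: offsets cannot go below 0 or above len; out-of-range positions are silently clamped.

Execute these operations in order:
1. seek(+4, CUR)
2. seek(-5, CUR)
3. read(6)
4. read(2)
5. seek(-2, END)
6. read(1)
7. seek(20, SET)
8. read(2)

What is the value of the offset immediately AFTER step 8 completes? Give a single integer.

Answer: 22

Derivation:
After 1 (seek(+4, CUR)): offset=4
After 2 (seek(-5, CUR)): offset=0
After 3 (read(6)): returned 'C8WM4T', offset=6
After 4 (read(2)): returned '4V', offset=8
After 5 (seek(-2, END)): offset=21
After 6 (read(1)): returned '6', offset=22
After 7 (seek(20, SET)): offset=20
After 8 (read(2)): returned 'N6', offset=22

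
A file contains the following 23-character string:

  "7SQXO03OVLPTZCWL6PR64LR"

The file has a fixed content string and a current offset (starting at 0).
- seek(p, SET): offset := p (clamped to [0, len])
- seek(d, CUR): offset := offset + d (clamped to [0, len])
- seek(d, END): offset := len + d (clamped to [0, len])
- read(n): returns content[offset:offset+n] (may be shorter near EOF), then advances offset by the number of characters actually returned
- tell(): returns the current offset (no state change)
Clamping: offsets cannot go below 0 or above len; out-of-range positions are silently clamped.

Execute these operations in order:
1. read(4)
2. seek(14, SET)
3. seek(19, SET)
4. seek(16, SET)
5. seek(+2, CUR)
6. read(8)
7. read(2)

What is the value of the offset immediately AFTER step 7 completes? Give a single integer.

After 1 (read(4)): returned '7SQX', offset=4
After 2 (seek(14, SET)): offset=14
After 3 (seek(19, SET)): offset=19
After 4 (seek(16, SET)): offset=16
After 5 (seek(+2, CUR)): offset=18
After 6 (read(8)): returned 'R64LR', offset=23
After 7 (read(2)): returned '', offset=23

Answer: 23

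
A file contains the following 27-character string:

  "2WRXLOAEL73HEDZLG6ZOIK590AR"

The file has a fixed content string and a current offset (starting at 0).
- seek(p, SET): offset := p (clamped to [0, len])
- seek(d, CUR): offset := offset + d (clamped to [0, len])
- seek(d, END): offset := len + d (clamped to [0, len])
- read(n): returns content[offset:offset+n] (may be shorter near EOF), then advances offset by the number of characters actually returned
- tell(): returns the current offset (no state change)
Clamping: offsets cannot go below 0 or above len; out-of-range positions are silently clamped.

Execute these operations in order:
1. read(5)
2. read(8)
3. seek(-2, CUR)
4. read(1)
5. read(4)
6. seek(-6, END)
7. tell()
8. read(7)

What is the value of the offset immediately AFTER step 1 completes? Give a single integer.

After 1 (read(5)): returned '2WRXL', offset=5

Answer: 5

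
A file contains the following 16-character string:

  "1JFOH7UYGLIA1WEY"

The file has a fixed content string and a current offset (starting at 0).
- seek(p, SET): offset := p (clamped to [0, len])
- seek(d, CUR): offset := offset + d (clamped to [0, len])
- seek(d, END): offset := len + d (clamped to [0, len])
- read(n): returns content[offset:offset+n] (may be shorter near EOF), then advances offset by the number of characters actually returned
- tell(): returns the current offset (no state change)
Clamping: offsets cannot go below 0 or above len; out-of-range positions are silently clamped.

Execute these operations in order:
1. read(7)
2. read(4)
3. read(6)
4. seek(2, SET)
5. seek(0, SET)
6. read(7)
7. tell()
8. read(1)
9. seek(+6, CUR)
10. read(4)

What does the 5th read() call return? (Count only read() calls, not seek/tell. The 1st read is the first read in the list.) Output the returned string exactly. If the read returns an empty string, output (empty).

Answer: Y

Derivation:
After 1 (read(7)): returned '1JFOH7U', offset=7
After 2 (read(4)): returned 'YGLI', offset=11
After 3 (read(6)): returned 'A1WEY', offset=16
After 4 (seek(2, SET)): offset=2
After 5 (seek(0, SET)): offset=0
After 6 (read(7)): returned '1JFOH7U', offset=7
After 7 (tell()): offset=7
After 8 (read(1)): returned 'Y', offset=8
After 9 (seek(+6, CUR)): offset=14
After 10 (read(4)): returned 'EY', offset=16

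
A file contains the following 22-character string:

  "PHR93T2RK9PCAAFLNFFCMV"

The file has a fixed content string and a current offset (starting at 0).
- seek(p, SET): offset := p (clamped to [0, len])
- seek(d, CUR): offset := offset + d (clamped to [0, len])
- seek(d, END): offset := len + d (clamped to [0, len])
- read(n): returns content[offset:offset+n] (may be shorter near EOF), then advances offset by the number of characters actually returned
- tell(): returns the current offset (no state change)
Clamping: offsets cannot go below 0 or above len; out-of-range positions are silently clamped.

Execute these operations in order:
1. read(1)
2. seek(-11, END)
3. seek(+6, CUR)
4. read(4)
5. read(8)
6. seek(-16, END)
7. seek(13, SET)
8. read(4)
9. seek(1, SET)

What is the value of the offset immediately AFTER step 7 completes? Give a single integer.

After 1 (read(1)): returned 'P', offset=1
After 2 (seek(-11, END)): offset=11
After 3 (seek(+6, CUR)): offset=17
After 4 (read(4)): returned 'FFCM', offset=21
After 5 (read(8)): returned 'V', offset=22
After 6 (seek(-16, END)): offset=6
After 7 (seek(13, SET)): offset=13

Answer: 13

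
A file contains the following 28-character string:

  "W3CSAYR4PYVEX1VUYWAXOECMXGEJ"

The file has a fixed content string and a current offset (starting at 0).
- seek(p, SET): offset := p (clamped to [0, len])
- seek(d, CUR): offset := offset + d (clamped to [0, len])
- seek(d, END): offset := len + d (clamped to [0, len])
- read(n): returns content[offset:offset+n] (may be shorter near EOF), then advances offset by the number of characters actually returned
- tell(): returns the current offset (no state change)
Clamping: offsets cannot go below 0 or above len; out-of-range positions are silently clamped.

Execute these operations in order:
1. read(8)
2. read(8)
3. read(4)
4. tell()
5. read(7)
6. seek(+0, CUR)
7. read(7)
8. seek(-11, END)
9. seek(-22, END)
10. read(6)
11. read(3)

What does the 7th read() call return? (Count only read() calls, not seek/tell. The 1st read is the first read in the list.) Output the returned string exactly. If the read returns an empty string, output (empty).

After 1 (read(8)): returned 'W3CSAYR4', offset=8
After 2 (read(8)): returned 'PYVEX1VU', offset=16
After 3 (read(4)): returned 'YWAX', offset=20
After 4 (tell()): offset=20
After 5 (read(7)): returned 'OECMXGE', offset=27
After 6 (seek(+0, CUR)): offset=27
After 7 (read(7)): returned 'J', offset=28
After 8 (seek(-11, END)): offset=17
After 9 (seek(-22, END)): offset=6
After 10 (read(6)): returned 'R4PYVE', offset=12
After 11 (read(3)): returned 'X1V', offset=15

Answer: X1V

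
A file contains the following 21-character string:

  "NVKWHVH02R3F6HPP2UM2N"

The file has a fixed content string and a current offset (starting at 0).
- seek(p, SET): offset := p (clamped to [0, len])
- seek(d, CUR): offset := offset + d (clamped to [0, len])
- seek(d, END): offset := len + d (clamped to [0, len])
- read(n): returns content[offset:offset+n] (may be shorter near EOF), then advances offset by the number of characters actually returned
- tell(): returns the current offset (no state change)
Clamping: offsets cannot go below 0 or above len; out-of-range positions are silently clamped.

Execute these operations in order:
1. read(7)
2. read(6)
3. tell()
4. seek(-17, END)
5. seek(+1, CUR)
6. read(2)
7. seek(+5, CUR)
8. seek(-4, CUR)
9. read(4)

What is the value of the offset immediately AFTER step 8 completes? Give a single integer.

After 1 (read(7)): returned 'NVKWHVH', offset=7
After 2 (read(6)): returned '02R3F6', offset=13
After 3 (tell()): offset=13
After 4 (seek(-17, END)): offset=4
After 5 (seek(+1, CUR)): offset=5
After 6 (read(2)): returned 'VH', offset=7
After 7 (seek(+5, CUR)): offset=12
After 8 (seek(-4, CUR)): offset=8

Answer: 8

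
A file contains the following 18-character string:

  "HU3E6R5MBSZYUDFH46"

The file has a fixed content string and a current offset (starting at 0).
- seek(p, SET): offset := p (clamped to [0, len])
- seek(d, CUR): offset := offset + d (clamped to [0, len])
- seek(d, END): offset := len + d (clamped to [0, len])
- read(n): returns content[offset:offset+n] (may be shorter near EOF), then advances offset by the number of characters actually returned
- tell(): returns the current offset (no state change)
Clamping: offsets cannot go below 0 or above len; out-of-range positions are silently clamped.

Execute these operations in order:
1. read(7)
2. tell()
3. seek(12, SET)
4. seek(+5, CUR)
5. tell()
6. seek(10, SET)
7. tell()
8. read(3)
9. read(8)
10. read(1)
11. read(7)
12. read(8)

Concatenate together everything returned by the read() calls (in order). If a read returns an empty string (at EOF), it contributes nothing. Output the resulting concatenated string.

After 1 (read(7)): returned 'HU3E6R5', offset=7
After 2 (tell()): offset=7
After 3 (seek(12, SET)): offset=12
After 4 (seek(+5, CUR)): offset=17
After 5 (tell()): offset=17
After 6 (seek(10, SET)): offset=10
After 7 (tell()): offset=10
After 8 (read(3)): returned 'ZYU', offset=13
After 9 (read(8)): returned 'DFH46', offset=18
After 10 (read(1)): returned '', offset=18
After 11 (read(7)): returned '', offset=18
After 12 (read(8)): returned '', offset=18

Answer: HU3E6R5ZYUDFH46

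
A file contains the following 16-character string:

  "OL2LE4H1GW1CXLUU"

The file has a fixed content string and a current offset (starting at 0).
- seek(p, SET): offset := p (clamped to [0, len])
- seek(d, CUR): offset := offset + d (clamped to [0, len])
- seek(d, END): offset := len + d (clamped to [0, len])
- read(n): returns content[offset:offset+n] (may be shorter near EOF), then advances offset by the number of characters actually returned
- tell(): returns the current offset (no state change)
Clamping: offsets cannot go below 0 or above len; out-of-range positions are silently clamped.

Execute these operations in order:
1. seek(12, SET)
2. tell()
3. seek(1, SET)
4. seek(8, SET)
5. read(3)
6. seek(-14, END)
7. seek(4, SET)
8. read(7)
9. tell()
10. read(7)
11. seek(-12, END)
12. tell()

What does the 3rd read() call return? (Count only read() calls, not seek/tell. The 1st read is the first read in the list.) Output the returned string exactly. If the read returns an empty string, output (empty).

After 1 (seek(12, SET)): offset=12
After 2 (tell()): offset=12
After 3 (seek(1, SET)): offset=1
After 4 (seek(8, SET)): offset=8
After 5 (read(3)): returned 'GW1', offset=11
After 6 (seek(-14, END)): offset=2
After 7 (seek(4, SET)): offset=4
After 8 (read(7)): returned 'E4H1GW1', offset=11
After 9 (tell()): offset=11
After 10 (read(7)): returned 'CXLUU', offset=16
After 11 (seek(-12, END)): offset=4
After 12 (tell()): offset=4

Answer: CXLUU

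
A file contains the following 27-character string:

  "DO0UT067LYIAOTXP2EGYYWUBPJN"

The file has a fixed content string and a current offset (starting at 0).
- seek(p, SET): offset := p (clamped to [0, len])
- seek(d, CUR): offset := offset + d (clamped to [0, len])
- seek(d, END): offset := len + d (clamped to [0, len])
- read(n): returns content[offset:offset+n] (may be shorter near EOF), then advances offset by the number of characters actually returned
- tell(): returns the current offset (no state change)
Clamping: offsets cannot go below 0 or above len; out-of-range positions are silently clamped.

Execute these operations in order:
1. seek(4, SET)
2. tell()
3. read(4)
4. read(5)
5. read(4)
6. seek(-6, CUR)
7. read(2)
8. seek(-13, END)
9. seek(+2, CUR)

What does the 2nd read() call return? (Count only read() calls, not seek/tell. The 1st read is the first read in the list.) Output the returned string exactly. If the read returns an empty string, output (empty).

After 1 (seek(4, SET)): offset=4
After 2 (tell()): offset=4
After 3 (read(4)): returned 'T067', offset=8
After 4 (read(5)): returned 'LYIAO', offset=13
After 5 (read(4)): returned 'TXP2', offset=17
After 6 (seek(-6, CUR)): offset=11
After 7 (read(2)): returned 'AO', offset=13
After 8 (seek(-13, END)): offset=14
After 9 (seek(+2, CUR)): offset=16

Answer: LYIAO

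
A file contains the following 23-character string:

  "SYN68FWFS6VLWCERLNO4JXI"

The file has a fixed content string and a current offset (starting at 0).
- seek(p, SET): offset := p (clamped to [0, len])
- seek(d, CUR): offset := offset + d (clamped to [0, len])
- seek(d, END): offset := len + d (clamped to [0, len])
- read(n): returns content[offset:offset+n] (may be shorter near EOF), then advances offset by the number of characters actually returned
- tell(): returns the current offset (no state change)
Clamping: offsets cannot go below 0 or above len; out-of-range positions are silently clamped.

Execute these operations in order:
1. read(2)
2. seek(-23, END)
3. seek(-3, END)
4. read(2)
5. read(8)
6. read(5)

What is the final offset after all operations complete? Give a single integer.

After 1 (read(2)): returned 'SY', offset=2
After 2 (seek(-23, END)): offset=0
After 3 (seek(-3, END)): offset=20
After 4 (read(2)): returned 'JX', offset=22
After 5 (read(8)): returned 'I', offset=23
After 6 (read(5)): returned '', offset=23

Answer: 23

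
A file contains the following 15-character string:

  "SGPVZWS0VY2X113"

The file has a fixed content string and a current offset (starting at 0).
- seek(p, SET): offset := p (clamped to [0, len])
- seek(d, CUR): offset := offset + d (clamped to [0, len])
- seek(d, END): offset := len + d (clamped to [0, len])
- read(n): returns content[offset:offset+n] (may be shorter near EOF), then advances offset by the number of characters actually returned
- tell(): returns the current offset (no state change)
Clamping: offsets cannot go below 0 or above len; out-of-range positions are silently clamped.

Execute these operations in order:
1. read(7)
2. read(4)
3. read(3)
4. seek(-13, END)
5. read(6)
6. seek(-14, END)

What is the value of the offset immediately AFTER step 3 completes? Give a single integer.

Answer: 14

Derivation:
After 1 (read(7)): returned 'SGPVZWS', offset=7
After 2 (read(4)): returned '0VY2', offset=11
After 3 (read(3)): returned 'X11', offset=14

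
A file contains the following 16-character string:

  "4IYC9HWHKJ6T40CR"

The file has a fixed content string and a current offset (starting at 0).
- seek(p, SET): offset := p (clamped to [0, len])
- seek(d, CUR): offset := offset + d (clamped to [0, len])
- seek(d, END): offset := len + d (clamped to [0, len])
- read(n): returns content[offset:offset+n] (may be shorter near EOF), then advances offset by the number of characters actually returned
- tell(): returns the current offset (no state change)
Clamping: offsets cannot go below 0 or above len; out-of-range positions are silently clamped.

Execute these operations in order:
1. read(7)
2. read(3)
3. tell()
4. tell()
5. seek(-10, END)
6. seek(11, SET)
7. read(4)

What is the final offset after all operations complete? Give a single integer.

Answer: 15

Derivation:
After 1 (read(7)): returned '4IYC9HW', offset=7
After 2 (read(3)): returned 'HKJ', offset=10
After 3 (tell()): offset=10
After 4 (tell()): offset=10
After 5 (seek(-10, END)): offset=6
After 6 (seek(11, SET)): offset=11
After 7 (read(4)): returned 'T40C', offset=15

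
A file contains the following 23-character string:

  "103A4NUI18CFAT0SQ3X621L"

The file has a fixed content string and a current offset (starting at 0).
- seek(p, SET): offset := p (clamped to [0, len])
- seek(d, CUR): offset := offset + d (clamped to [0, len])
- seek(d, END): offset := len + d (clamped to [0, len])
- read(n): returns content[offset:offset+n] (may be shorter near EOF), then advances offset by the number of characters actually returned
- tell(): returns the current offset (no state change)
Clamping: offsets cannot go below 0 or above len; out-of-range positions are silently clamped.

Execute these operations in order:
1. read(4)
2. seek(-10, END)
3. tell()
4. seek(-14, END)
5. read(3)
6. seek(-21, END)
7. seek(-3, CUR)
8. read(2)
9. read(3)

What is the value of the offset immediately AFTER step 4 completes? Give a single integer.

After 1 (read(4)): returned '103A', offset=4
After 2 (seek(-10, END)): offset=13
After 3 (tell()): offset=13
After 4 (seek(-14, END)): offset=9

Answer: 9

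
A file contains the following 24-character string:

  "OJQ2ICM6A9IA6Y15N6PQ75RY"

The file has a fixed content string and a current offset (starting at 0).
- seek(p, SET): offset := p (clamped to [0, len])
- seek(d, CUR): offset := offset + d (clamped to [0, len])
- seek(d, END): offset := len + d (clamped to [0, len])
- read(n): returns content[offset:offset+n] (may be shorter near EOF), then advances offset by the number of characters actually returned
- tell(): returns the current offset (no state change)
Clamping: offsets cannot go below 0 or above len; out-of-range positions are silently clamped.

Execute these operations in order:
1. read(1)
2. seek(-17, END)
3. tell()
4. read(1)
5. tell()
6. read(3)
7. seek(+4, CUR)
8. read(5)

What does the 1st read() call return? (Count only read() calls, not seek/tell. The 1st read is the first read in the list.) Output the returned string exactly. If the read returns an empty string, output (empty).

Answer: O

Derivation:
After 1 (read(1)): returned 'O', offset=1
After 2 (seek(-17, END)): offset=7
After 3 (tell()): offset=7
After 4 (read(1)): returned '6', offset=8
After 5 (tell()): offset=8
After 6 (read(3)): returned 'A9I', offset=11
After 7 (seek(+4, CUR)): offset=15
After 8 (read(5)): returned '5N6PQ', offset=20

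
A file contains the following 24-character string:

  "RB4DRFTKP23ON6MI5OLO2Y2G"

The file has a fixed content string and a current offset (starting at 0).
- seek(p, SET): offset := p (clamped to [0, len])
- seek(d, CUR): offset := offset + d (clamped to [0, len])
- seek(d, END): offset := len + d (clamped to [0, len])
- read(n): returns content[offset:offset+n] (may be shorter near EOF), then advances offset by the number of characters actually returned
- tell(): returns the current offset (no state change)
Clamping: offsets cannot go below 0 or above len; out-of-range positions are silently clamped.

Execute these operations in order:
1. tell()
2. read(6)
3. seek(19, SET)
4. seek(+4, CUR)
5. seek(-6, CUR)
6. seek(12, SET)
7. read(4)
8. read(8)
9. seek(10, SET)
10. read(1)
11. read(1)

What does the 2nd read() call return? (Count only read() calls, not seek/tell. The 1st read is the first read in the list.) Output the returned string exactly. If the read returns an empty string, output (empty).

After 1 (tell()): offset=0
After 2 (read(6)): returned 'RB4DRF', offset=6
After 3 (seek(19, SET)): offset=19
After 4 (seek(+4, CUR)): offset=23
After 5 (seek(-6, CUR)): offset=17
After 6 (seek(12, SET)): offset=12
After 7 (read(4)): returned 'N6MI', offset=16
After 8 (read(8)): returned '5OLO2Y2G', offset=24
After 9 (seek(10, SET)): offset=10
After 10 (read(1)): returned '3', offset=11
After 11 (read(1)): returned 'O', offset=12

Answer: N6MI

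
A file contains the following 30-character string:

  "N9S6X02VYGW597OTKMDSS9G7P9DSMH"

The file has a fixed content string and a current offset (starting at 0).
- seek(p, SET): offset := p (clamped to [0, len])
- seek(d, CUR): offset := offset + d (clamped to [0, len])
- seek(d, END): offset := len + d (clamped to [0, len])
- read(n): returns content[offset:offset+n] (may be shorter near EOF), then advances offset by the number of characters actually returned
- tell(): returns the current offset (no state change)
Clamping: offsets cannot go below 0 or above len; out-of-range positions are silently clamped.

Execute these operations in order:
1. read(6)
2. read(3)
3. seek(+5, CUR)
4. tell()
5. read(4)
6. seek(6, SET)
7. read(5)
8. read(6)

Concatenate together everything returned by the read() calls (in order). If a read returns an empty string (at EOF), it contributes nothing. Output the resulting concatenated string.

Answer: N9S6X02VYOTKM2VYGW597OTK

Derivation:
After 1 (read(6)): returned 'N9S6X0', offset=6
After 2 (read(3)): returned '2VY', offset=9
After 3 (seek(+5, CUR)): offset=14
After 4 (tell()): offset=14
After 5 (read(4)): returned 'OTKM', offset=18
After 6 (seek(6, SET)): offset=6
After 7 (read(5)): returned '2VYGW', offset=11
After 8 (read(6)): returned '597OTK', offset=17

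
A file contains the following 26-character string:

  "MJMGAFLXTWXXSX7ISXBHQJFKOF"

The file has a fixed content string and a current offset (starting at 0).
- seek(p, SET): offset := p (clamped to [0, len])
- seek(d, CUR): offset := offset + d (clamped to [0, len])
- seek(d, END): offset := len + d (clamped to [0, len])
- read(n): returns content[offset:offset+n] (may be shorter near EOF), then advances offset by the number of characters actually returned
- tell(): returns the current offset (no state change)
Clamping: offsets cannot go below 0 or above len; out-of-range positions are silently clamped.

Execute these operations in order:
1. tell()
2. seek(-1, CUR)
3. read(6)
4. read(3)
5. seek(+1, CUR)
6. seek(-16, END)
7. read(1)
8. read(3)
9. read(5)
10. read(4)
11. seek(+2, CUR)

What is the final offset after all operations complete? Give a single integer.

After 1 (tell()): offset=0
After 2 (seek(-1, CUR)): offset=0
After 3 (read(6)): returned 'MJMGAF', offset=6
After 4 (read(3)): returned 'LXT', offset=9
After 5 (seek(+1, CUR)): offset=10
After 6 (seek(-16, END)): offset=10
After 7 (read(1)): returned 'X', offset=11
After 8 (read(3)): returned 'XSX', offset=14
After 9 (read(5)): returned '7ISXB', offset=19
After 10 (read(4)): returned 'HQJF', offset=23
After 11 (seek(+2, CUR)): offset=25

Answer: 25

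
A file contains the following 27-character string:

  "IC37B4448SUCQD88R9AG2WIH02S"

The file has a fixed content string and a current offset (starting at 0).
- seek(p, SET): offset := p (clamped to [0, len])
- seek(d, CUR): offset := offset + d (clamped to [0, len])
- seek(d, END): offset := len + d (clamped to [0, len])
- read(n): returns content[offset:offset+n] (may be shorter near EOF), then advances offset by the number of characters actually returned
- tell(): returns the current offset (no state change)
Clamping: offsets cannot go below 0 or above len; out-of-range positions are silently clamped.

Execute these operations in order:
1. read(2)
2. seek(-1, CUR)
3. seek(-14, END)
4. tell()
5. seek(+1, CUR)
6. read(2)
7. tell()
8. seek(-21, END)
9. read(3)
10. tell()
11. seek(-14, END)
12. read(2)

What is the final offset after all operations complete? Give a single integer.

Answer: 15

Derivation:
After 1 (read(2)): returned 'IC', offset=2
After 2 (seek(-1, CUR)): offset=1
After 3 (seek(-14, END)): offset=13
After 4 (tell()): offset=13
After 5 (seek(+1, CUR)): offset=14
After 6 (read(2)): returned '88', offset=16
After 7 (tell()): offset=16
After 8 (seek(-21, END)): offset=6
After 9 (read(3)): returned '448', offset=9
After 10 (tell()): offset=9
After 11 (seek(-14, END)): offset=13
After 12 (read(2)): returned 'D8', offset=15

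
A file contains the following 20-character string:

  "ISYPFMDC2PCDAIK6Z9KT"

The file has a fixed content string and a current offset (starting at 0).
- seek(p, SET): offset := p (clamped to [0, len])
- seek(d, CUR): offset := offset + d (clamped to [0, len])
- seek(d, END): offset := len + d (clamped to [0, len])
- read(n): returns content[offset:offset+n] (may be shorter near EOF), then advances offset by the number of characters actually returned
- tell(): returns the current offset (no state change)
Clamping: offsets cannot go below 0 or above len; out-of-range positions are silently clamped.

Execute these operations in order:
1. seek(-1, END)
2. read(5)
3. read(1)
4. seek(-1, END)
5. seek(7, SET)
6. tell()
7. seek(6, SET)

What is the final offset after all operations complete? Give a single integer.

Answer: 6

Derivation:
After 1 (seek(-1, END)): offset=19
After 2 (read(5)): returned 'T', offset=20
After 3 (read(1)): returned '', offset=20
After 4 (seek(-1, END)): offset=19
After 5 (seek(7, SET)): offset=7
After 6 (tell()): offset=7
After 7 (seek(6, SET)): offset=6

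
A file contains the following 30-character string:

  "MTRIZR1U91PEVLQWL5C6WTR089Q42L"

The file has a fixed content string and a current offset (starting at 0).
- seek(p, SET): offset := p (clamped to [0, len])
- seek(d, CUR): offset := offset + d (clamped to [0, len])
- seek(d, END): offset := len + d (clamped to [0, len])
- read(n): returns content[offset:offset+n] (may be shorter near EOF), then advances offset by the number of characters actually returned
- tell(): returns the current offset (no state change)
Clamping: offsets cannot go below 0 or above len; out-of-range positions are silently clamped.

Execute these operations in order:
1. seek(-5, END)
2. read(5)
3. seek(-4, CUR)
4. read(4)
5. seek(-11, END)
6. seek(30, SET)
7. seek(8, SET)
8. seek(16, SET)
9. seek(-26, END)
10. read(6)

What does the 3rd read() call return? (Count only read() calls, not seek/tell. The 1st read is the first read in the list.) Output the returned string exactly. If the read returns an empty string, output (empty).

Answer: ZR1U91

Derivation:
After 1 (seek(-5, END)): offset=25
After 2 (read(5)): returned '9Q42L', offset=30
After 3 (seek(-4, CUR)): offset=26
After 4 (read(4)): returned 'Q42L', offset=30
After 5 (seek(-11, END)): offset=19
After 6 (seek(30, SET)): offset=30
After 7 (seek(8, SET)): offset=8
After 8 (seek(16, SET)): offset=16
After 9 (seek(-26, END)): offset=4
After 10 (read(6)): returned 'ZR1U91', offset=10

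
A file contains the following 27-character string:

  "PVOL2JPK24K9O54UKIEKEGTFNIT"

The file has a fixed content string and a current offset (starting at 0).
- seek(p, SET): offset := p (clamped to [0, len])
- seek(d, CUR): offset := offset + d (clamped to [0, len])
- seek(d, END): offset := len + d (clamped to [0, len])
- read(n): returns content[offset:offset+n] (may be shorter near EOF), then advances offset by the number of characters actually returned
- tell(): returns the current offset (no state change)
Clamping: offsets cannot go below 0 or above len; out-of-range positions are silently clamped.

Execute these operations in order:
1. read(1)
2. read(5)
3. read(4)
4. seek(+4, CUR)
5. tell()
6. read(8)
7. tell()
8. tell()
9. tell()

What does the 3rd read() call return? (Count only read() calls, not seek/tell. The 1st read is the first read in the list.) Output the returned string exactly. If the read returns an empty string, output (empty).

After 1 (read(1)): returned 'P', offset=1
After 2 (read(5)): returned 'VOL2J', offset=6
After 3 (read(4)): returned 'PK24', offset=10
After 4 (seek(+4, CUR)): offset=14
After 5 (tell()): offset=14
After 6 (read(8)): returned '4UKIEKEG', offset=22
After 7 (tell()): offset=22
After 8 (tell()): offset=22
After 9 (tell()): offset=22

Answer: PK24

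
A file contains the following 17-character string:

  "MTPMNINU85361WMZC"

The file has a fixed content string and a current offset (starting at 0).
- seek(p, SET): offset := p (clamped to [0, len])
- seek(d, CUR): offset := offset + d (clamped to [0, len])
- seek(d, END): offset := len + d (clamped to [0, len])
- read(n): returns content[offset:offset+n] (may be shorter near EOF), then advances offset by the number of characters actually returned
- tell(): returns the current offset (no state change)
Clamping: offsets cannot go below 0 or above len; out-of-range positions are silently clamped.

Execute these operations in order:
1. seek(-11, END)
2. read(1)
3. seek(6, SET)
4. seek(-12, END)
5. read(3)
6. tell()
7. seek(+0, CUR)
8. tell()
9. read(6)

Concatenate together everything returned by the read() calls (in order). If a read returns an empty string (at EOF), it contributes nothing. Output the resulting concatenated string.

Answer: NINU85361W

Derivation:
After 1 (seek(-11, END)): offset=6
After 2 (read(1)): returned 'N', offset=7
After 3 (seek(6, SET)): offset=6
After 4 (seek(-12, END)): offset=5
After 5 (read(3)): returned 'INU', offset=8
After 6 (tell()): offset=8
After 7 (seek(+0, CUR)): offset=8
After 8 (tell()): offset=8
After 9 (read(6)): returned '85361W', offset=14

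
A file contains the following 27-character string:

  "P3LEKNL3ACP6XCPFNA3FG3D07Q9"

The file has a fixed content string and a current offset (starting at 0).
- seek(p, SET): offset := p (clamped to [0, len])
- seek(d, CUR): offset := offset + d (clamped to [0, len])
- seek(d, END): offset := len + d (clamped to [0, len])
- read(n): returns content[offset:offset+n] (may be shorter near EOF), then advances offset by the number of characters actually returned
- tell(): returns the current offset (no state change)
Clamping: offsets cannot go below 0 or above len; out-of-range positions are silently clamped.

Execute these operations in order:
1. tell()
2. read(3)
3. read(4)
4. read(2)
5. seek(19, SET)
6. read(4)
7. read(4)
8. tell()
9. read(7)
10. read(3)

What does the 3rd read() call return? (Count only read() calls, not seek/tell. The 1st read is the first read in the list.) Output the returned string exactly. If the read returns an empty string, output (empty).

Answer: 3A

Derivation:
After 1 (tell()): offset=0
After 2 (read(3)): returned 'P3L', offset=3
After 3 (read(4)): returned 'EKNL', offset=7
After 4 (read(2)): returned '3A', offset=9
After 5 (seek(19, SET)): offset=19
After 6 (read(4)): returned 'FG3D', offset=23
After 7 (read(4)): returned '07Q9', offset=27
After 8 (tell()): offset=27
After 9 (read(7)): returned '', offset=27
After 10 (read(3)): returned '', offset=27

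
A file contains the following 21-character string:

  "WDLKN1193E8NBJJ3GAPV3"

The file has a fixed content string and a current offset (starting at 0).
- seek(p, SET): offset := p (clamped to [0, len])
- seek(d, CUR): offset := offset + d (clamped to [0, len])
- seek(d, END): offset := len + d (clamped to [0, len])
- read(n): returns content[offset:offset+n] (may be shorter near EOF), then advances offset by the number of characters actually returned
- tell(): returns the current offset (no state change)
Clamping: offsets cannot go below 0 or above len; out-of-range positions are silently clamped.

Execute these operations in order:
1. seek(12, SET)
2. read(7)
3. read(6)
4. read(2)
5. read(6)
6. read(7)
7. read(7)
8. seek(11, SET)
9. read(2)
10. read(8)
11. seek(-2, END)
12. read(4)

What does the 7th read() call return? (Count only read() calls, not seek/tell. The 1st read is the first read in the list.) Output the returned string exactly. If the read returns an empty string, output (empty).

After 1 (seek(12, SET)): offset=12
After 2 (read(7)): returned 'BJJ3GAP', offset=19
After 3 (read(6)): returned 'V3', offset=21
After 4 (read(2)): returned '', offset=21
After 5 (read(6)): returned '', offset=21
After 6 (read(7)): returned '', offset=21
After 7 (read(7)): returned '', offset=21
After 8 (seek(11, SET)): offset=11
After 9 (read(2)): returned 'NB', offset=13
After 10 (read(8)): returned 'JJ3GAPV3', offset=21
After 11 (seek(-2, END)): offset=19
After 12 (read(4)): returned 'V3', offset=21

Answer: NB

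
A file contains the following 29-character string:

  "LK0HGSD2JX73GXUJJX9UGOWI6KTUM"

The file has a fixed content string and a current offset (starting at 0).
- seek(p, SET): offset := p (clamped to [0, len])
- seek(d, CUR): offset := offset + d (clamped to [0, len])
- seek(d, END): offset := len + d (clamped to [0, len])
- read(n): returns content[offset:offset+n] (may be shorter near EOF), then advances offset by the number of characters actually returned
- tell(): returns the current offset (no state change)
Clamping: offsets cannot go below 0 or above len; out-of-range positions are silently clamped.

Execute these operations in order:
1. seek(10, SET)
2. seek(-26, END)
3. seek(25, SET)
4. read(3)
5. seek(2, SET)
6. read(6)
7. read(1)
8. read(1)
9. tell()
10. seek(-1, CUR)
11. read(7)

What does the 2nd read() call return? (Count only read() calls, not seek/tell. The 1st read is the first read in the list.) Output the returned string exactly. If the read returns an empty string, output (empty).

Answer: 0HGSD2

Derivation:
After 1 (seek(10, SET)): offset=10
After 2 (seek(-26, END)): offset=3
After 3 (seek(25, SET)): offset=25
After 4 (read(3)): returned 'KTU', offset=28
After 5 (seek(2, SET)): offset=2
After 6 (read(6)): returned '0HGSD2', offset=8
After 7 (read(1)): returned 'J', offset=9
After 8 (read(1)): returned 'X', offset=10
After 9 (tell()): offset=10
After 10 (seek(-1, CUR)): offset=9
After 11 (read(7)): returned 'X73GXUJ', offset=16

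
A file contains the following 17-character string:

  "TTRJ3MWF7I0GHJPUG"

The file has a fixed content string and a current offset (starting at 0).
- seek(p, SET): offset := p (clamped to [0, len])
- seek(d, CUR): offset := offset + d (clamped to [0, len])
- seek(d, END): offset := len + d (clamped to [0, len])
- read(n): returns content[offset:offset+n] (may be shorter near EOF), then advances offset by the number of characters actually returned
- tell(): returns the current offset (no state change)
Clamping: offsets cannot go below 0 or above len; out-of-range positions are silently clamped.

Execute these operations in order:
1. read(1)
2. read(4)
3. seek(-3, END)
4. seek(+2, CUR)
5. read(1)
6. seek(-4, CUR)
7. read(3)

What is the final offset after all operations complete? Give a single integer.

Answer: 16

Derivation:
After 1 (read(1)): returned 'T', offset=1
After 2 (read(4)): returned 'TRJ3', offset=5
After 3 (seek(-3, END)): offset=14
After 4 (seek(+2, CUR)): offset=16
After 5 (read(1)): returned 'G', offset=17
After 6 (seek(-4, CUR)): offset=13
After 7 (read(3)): returned 'JPU', offset=16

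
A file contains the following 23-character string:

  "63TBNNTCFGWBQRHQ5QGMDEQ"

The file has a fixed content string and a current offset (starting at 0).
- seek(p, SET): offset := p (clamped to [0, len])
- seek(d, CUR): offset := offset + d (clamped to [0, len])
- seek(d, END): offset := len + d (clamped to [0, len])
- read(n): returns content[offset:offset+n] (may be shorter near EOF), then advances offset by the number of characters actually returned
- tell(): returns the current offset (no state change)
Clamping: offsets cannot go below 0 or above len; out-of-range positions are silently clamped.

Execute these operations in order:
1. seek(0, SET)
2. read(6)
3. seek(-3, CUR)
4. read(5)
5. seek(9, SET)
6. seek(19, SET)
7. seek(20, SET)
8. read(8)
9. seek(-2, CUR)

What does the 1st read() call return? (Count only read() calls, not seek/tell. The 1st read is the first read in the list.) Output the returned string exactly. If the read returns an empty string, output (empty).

After 1 (seek(0, SET)): offset=0
After 2 (read(6)): returned '63TBNN', offset=6
After 3 (seek(-3, CUR)): offset=3
After 4 (read(5)): returned 'BNNTC', offset=8
After 5 (seek(9, SET)): offset=9
After 6 (seek(19, SET)): offset=19
After 7 (seek(20, SET)): offset=20
After 8 (read(8)): returned 'DEQ', offset=23
After 9 (seek(-2, CUR)): offset=21

Answer: 63TBNN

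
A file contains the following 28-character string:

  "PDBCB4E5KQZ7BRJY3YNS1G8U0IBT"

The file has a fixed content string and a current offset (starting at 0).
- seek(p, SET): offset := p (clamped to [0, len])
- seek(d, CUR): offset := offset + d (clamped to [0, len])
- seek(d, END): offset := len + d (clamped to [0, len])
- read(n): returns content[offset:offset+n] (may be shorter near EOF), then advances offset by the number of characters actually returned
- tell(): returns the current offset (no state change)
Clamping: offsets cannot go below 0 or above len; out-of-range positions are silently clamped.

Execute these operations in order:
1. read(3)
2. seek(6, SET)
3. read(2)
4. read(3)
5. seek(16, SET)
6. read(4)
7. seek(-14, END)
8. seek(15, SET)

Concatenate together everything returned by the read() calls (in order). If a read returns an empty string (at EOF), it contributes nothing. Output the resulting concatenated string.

After 1 (read(3)): returned 'PDB', offset=3
After 2 (seek(6, SET)): offset=6
After 3 (read(2)): returned 'E5', offset=8
After 4 (read(3)): returned 'KQZ', offset=11
After 5 (seek(16, SET)): offset=16
After 6 (read(4)): returned '3YNS', offset=20
After 7 (seek(-14, END)): offset=14
After 8 (seek(15, SET)): offset=15

Answer: PDBE5KQZ3YNS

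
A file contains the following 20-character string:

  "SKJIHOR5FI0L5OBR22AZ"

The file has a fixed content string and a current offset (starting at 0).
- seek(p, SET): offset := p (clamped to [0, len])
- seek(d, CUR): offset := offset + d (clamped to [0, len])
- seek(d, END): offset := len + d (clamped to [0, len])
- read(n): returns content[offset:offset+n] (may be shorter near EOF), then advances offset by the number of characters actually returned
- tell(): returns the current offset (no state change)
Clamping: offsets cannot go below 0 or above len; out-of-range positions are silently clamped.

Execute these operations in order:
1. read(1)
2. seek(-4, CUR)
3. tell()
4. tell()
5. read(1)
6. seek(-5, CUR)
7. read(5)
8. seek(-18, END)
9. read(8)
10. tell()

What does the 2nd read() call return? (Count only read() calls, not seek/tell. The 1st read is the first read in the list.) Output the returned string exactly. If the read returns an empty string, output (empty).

Answer: S

Derivation:
After 1 (read(1)): returned 'S', offset=1
After 2 (seek(-4, CUR)): offset=0
After 3 (tell()): offset=0
After 4 (tell()): offset=0
After 5 (read(1)): returned 'S', offset=1
After 6 (seek(-5, CUR)): offset=0
After 7 (read(5)): returned 'SKJIH', offset=5
After 8 (seek(-18, END)): offset=2
After 9 (read(8)): returned 'JIHOR5FI', offset=10
After 10 (tell()): offset=10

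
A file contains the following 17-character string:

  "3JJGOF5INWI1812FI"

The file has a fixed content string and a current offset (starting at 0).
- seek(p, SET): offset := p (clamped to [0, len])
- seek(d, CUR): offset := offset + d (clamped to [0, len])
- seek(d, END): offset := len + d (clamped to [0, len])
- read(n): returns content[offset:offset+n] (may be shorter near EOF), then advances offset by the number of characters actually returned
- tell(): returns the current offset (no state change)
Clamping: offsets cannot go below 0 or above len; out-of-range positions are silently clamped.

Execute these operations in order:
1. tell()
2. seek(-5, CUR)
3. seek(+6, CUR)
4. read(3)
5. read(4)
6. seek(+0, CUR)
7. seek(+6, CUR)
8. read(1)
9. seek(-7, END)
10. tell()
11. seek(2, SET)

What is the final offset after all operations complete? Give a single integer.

After 1 (tell()): offset=0
After 2 (seek(-5, CUR)): offset=0
After 3 (seek(+6, CUR)): offset=6
After 4 (read(3)): returned '5IN', offset=9
After 5 (read(4)): returned 'WI18', offset=13
After 6 (seek(+0, CUR)): offset=13
After 7 (seek(+6, CUR)): offset=17
After 8 (read(1)): returned '', offset=17
After 9 (seek(-7, END)): offset=10
After 10 (tell()): offset=10
After 11 (seek(2, SET)): offset=2

Answer: 2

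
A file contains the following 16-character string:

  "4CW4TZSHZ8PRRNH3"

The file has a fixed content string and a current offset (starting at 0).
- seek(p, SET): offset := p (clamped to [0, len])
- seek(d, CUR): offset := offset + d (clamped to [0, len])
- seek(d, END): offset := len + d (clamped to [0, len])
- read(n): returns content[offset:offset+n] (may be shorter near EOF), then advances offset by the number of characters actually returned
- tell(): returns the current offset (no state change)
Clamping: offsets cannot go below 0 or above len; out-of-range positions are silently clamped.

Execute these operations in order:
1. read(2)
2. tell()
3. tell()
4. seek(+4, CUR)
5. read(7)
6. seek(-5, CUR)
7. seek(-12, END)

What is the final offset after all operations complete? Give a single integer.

After 1 (read(2)): returned '4C', offset=2
After 2 (tell()): offset=2
After 3 (tell()): offset=2
After 4 (seek(+4, CUR)): offset=6
After 5 (read(7)): returned 'SHZ8PRR', offset=13
After 6 (seek(-5, CUR)): offset=8
After 7 (seek(-12, END)): offset=4

Answer: 4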